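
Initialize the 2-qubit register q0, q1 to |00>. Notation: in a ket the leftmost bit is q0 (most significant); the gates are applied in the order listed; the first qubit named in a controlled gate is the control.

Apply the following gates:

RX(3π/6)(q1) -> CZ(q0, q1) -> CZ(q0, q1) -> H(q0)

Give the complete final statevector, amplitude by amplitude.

The resulting statevector has amplitude 1/2 on |00>, -I/2 on |01>, 1/2 on |10>, -I/2 on |11>. Key observation: gates 2-3 undo each other exactly, leaving only the rest of the circuit to track.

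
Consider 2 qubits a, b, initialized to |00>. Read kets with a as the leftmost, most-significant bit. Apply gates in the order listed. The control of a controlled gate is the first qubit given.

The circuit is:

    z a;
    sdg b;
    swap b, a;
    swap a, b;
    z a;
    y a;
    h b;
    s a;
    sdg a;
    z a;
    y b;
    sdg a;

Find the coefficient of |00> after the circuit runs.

The amplitude on |00> is 0.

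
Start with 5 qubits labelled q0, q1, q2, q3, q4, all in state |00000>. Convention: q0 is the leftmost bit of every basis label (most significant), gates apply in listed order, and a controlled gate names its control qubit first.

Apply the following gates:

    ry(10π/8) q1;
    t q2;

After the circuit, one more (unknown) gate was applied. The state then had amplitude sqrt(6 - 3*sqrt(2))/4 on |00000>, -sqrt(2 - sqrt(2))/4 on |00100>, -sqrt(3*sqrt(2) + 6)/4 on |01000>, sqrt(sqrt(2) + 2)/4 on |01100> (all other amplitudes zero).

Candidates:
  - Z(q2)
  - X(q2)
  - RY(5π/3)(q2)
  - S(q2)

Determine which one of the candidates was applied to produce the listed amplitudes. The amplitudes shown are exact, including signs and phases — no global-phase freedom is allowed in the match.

It was RY(5π/3)(q2) that produced the state shown.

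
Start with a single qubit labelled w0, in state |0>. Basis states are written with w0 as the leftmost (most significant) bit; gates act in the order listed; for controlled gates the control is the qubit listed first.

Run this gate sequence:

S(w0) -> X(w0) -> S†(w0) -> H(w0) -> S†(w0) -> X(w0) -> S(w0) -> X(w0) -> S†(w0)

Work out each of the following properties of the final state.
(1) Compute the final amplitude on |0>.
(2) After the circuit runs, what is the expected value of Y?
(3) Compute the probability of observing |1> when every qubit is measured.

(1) The amplitude on |0> is sqrt(2)/2.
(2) The observable Y averages to -1.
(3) The probability of measuring |1> is 1/2.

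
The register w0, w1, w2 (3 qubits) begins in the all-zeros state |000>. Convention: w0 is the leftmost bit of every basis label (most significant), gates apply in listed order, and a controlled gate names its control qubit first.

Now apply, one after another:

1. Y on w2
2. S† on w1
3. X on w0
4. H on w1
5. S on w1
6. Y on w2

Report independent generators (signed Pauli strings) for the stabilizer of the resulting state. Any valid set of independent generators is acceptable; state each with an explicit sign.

The stabilizer group can be generated by +IYI, -ZII, +IIZ, among other valid generating sets.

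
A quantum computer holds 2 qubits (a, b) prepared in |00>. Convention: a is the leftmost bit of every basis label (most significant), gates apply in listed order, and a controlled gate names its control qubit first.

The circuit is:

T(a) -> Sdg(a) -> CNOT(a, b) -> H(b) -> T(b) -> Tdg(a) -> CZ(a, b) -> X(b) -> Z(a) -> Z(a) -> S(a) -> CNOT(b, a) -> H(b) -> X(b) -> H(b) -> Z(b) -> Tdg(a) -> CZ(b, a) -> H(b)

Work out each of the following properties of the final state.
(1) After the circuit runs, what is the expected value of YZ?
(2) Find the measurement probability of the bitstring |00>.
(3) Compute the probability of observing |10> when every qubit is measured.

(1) The observable YZ averages to 1. Key observation: the block from step 13 through step 16 cancels to the identity and can be dropped.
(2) The probability of measuring |00> is 1/4.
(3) Outcome |10> occurs with probability 1/4.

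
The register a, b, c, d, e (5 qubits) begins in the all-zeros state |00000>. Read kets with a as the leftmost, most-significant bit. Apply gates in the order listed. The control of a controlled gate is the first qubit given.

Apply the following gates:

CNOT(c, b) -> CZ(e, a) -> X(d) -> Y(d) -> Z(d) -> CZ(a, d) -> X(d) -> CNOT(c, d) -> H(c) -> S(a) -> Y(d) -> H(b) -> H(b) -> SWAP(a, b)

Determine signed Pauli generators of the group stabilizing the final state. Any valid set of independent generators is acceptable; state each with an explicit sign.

The final state is stabilized by the group generated by +IIXII, +ZIIII, +IZIII, +IIIZI, +IIIIZ; other independent generating sets are equally valid. Key observation: steps 12-13 multiply out to the identity, so the circuit reduces to the remaining gates.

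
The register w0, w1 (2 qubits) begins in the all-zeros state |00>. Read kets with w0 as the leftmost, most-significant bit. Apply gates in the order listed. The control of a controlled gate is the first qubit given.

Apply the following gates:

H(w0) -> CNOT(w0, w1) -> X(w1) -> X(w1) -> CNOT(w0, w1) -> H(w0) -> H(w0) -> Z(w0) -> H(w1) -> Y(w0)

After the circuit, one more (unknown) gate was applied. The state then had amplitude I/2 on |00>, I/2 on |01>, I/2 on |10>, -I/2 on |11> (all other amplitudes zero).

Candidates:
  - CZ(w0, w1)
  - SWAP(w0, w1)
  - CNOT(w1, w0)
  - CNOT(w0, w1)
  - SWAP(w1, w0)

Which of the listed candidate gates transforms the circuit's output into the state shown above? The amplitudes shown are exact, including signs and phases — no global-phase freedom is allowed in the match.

The unique candidate consistent with the amplitudes is CZ(w0, w1).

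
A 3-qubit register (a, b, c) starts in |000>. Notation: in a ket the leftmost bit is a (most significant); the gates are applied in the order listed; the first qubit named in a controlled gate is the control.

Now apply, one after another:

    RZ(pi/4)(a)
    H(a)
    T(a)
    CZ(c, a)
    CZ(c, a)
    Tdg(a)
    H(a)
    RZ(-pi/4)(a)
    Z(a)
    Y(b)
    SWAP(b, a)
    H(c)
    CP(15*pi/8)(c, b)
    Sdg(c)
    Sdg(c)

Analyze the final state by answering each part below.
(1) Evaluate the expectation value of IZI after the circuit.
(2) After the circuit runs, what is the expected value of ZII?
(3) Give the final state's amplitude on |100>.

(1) The observable IZI averages to 1. Key observation: the block from step 1 through step 8 cancels to the identity and can be dropped.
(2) The expectation value of ZII is -1.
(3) The amplitude on |100> is sqrt(2)*I/2.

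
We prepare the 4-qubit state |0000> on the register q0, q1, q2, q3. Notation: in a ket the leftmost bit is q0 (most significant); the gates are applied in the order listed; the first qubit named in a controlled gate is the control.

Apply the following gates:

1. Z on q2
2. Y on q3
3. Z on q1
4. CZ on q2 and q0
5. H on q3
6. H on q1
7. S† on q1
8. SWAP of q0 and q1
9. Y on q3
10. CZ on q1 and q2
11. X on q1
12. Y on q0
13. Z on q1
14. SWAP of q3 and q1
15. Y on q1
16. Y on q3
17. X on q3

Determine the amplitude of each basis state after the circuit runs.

After the circuit, the state carries amplitude 1/2 on |0001>, -1/2 on |0101>, -I/2 on |1001>, I/2 on |1101>, and 0 on every other basis state.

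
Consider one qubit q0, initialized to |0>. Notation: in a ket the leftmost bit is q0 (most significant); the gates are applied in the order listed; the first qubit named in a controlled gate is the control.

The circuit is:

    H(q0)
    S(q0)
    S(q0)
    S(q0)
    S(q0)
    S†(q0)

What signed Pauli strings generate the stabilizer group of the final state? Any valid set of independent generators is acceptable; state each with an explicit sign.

The final state is stabilized by the group generated by -Y; other independent generating sets are equally valid. Key observation: gates 2-5 undo each other exactly, leaving only the rest of the circuit to track.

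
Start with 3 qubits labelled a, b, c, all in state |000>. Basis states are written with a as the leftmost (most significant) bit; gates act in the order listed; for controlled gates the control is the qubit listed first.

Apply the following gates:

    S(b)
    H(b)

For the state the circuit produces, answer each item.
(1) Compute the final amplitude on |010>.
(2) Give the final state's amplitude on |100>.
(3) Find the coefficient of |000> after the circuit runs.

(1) The final state's coefficient on |010> equals sqrt(2)/2.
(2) The final state's coefficient on |100> equals 0.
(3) The amplitude on |000> is sqrt(2)/2.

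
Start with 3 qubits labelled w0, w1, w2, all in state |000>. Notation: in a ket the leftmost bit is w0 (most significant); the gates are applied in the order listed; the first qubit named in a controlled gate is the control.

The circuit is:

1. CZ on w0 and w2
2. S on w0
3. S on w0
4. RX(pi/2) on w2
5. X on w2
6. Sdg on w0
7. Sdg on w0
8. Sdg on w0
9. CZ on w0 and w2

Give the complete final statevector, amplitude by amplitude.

After the circuit, the state carries amplitude -sqrt(2)*I/2 on |000>, sqrt(2)/2 on |001>, and 0 on every other basis state.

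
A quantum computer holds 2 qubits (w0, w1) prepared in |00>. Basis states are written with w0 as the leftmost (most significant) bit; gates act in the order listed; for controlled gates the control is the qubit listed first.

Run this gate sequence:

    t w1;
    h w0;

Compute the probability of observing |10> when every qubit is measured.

A full measurement returns |10> with probability 1/2.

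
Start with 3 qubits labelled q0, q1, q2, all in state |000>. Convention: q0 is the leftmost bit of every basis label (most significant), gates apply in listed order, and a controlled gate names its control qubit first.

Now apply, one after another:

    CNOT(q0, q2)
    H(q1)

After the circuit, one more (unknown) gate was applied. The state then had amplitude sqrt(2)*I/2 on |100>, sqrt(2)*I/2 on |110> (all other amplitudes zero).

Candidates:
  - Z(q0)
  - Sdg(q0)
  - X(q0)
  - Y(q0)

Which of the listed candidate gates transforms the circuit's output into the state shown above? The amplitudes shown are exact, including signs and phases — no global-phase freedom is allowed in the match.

The applied gate was Y(q0).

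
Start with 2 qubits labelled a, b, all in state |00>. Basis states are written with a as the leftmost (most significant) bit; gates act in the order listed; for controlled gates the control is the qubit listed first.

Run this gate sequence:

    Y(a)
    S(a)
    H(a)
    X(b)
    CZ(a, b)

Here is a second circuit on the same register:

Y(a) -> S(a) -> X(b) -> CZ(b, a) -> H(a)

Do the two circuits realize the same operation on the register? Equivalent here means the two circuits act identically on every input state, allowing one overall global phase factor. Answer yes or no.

No: there is an input state on which the two circuits produce genuinely different outputs (not merely differing by a phase).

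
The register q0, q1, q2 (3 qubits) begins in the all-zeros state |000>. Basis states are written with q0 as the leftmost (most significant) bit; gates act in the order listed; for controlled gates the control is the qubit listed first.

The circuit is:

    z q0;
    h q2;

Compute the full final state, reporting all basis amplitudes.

The final amplitudes are sqrt(2)/2 on |000>, sqrt(2)/2 on |001>, and 0 on every other basis state.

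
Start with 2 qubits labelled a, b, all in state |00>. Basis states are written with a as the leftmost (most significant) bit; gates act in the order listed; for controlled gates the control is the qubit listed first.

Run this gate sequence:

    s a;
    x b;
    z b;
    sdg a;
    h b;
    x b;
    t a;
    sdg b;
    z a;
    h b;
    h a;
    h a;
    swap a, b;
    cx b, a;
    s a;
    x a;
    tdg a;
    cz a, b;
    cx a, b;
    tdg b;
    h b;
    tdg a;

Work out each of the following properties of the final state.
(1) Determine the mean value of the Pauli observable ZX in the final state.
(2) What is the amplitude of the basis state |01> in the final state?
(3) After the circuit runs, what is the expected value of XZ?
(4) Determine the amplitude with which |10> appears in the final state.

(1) The observable ZX averages to 1. Key observation: the block from step 11 through step 12 cancels to the identity and can be dropped.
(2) The final state's coefficient on |01> equals sqrt(2)*(1 + I)/4.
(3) The observable XZ averages to -sqrt(2)/2.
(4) The amplitude on |10> is sqrt(2)*(-1 + I)*exp(3*I*pi/4)/4.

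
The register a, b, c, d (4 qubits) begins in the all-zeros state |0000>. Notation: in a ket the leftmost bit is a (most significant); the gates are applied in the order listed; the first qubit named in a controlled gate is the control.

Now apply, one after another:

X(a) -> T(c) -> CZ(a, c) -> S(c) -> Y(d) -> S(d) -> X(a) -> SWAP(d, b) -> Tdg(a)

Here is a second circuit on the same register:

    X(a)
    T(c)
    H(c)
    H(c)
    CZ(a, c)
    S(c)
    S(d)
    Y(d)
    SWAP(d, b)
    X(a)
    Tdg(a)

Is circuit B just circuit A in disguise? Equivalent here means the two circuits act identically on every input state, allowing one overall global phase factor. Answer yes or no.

No — the two circuits implement different unitaries, even allowing a global phase.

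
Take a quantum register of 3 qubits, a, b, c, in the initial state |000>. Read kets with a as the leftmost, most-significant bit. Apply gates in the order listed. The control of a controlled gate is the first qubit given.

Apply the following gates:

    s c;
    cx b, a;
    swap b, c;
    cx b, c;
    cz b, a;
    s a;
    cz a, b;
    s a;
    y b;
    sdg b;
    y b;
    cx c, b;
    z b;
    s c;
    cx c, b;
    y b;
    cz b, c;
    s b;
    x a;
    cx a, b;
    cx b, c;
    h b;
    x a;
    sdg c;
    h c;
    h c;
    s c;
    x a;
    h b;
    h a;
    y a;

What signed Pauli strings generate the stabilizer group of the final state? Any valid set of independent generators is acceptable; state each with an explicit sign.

The final state is stabilized by the group generated by +XII, +IZI, +IIZ; other independent generating sets are equally valid. Key observation: the block from step 22 through step 29 cancels to the identity and can be dropped.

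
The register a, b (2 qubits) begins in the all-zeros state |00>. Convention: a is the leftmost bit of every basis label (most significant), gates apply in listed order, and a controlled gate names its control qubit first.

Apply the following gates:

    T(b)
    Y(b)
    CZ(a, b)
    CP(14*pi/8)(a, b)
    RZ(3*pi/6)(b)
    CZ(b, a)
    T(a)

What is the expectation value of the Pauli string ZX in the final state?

The expectation value of ZX is 0.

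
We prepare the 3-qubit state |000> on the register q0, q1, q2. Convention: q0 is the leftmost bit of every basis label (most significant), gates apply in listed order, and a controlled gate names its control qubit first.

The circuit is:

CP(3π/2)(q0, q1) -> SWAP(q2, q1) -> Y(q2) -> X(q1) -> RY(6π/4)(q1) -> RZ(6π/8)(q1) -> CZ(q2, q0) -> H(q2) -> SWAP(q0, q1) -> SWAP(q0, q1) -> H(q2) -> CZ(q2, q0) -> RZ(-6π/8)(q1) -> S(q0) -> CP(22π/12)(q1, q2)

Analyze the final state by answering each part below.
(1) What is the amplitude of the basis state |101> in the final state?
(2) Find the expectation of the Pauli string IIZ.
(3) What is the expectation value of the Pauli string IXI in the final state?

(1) |101> carries amplitude 0 in the final state. Key observation: gates 6-13 undo each other exactly, leaving only the rest of the circuit to track.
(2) The expectation value of IIZ is -1.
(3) In the final state, IXI has expectation sqrt(3)/2.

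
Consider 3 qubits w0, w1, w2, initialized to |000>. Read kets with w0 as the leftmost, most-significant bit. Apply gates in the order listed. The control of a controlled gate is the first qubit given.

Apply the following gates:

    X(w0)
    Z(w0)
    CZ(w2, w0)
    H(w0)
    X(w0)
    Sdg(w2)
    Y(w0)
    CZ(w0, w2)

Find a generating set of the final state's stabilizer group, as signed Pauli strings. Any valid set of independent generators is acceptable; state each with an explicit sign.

One valid set of independent stabilizer generators is +XII, +IZI, +IIZ (any independent generating set of the same group is equally correct).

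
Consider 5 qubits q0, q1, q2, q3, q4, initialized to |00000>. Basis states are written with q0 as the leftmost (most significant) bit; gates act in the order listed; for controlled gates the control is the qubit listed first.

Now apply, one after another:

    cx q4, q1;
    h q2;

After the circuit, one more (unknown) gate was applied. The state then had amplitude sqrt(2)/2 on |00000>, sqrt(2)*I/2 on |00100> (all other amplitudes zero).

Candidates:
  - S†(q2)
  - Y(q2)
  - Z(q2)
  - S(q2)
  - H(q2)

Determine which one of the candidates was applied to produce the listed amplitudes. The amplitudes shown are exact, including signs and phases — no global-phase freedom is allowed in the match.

The unique candidate consistent with the amplitudes is S(q2).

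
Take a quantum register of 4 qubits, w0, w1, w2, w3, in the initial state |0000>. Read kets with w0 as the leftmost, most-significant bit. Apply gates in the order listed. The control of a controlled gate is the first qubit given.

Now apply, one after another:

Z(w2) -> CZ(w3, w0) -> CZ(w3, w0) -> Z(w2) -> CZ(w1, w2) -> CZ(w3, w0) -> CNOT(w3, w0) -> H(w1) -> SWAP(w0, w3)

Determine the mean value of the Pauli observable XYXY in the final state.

The observable XYXY averages to 0.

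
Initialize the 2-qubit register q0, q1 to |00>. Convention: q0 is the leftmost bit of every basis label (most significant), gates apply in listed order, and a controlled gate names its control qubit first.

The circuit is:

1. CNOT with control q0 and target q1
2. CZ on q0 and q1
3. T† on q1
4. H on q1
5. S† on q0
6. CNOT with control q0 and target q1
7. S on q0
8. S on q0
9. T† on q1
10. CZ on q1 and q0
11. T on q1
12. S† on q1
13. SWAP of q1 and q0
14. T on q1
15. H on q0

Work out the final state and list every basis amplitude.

The final amplitudes are 1/2 - I/2 on |00>, 0 on |01>, 1/2 + I/2 on |10>, 0 on |11>.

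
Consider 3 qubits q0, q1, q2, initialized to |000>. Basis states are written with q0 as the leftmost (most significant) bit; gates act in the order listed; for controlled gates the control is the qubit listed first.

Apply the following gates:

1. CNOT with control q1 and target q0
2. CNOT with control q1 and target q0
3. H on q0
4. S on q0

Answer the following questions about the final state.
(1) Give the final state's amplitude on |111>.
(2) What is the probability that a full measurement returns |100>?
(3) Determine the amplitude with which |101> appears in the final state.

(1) The amplitude on |111> is 0.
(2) Outcome |100> occurs with probability 1/2.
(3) The amplitude on |101> is 0.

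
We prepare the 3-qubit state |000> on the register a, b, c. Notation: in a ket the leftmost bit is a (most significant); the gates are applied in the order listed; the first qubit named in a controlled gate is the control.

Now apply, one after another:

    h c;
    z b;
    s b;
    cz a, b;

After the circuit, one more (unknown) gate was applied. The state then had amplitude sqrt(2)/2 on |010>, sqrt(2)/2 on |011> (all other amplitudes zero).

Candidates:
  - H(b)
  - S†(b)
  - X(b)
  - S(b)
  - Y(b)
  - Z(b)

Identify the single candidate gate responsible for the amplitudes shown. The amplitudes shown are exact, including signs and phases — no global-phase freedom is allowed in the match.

It was X(b) that produced the state shown.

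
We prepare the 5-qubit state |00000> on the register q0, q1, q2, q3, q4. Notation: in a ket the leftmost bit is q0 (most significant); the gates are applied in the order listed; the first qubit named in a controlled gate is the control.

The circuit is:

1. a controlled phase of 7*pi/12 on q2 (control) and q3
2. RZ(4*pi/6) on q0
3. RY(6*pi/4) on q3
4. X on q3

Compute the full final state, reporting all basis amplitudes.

The resulting statevector has amplitude -sqrt(2)*exp(2*I*pi/3)/2 on |00000>, sqrt(2)*exp(2*I*pi/3)/2 on |00010>, and 0 on every other basis state.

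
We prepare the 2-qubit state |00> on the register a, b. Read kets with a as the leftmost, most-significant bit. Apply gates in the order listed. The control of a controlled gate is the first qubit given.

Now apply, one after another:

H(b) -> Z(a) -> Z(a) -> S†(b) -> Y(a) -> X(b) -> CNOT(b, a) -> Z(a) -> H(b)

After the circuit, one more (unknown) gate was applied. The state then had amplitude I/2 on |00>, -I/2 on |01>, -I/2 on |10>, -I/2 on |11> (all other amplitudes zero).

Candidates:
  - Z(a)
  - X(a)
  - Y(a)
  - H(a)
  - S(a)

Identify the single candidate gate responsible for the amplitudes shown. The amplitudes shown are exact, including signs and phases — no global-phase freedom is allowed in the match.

The unique candidate consistent with the amplitudes is S(a).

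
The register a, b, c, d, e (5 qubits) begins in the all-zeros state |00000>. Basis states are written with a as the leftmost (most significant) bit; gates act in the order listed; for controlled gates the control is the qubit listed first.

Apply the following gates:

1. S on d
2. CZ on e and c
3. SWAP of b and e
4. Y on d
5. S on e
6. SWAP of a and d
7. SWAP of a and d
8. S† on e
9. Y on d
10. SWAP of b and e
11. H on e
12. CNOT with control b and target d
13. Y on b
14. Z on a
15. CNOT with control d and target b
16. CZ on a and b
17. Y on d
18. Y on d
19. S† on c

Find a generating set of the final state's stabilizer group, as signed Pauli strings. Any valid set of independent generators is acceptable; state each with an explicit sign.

One valid set of independent stabilizer generators is +IIIIX, +ZIIII, -IZIII, +IIZII, +IIIZI (any independent generating set of the same group is equally correct).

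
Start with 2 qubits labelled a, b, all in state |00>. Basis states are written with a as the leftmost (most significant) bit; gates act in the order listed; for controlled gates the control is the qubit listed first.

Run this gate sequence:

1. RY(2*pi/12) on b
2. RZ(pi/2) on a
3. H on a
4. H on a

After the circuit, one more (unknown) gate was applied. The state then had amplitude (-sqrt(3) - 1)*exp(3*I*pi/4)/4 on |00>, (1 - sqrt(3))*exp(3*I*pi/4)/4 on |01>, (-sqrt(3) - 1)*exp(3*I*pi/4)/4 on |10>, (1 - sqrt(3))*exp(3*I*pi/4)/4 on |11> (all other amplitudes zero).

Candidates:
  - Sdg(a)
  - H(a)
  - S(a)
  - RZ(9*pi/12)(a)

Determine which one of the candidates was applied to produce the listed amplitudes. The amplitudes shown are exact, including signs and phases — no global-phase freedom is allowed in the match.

It was H(a) that produced the state shown. Key observation: steps 3-4 multiply out to the identity, so the circuit reduces to the remaining gates.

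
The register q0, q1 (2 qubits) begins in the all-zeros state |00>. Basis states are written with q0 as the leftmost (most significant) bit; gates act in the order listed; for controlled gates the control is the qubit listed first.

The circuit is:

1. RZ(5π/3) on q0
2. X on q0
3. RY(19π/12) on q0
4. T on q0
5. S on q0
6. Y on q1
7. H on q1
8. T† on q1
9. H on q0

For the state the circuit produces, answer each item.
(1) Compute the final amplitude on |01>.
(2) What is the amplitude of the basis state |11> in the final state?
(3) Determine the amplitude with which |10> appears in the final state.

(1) |01> carries amplitude (sqrt(6 - 3*sqrt(2))/8 + sqrt(sqrt(2) + 2)/8 + (-sqrt(3*sqrt(2) + 6) + sqrt(2 - sqrt(2)))*exp(I*pi/4)/8)*exp(I*pi/6) in the final state.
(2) The final state's coefficient on |11> equals (-sqrt(sqrt(2) + 2)/8 - sqrt(6 - 3*sqrt(2))/8 + (-sqrt(3*sqrt(2) + 6) + sqrt(2 - sqrt(2)))*exp(I*pi/4)/8)*exp(I*pi/6).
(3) |10> carries amplitude -sqrt(2 - sqrt(2))*exp(2*I*pi/3)/8 + sqrt(6 - 3*sqrt(2))*exp(5*I*pi/12)/8 + sqrt(sqrt(2) + 2)*exp(5*I*pi/12)/8 + sqrt(3*sqrt(2) + 6)*exp(2*I*pi/3)/8 in the final state.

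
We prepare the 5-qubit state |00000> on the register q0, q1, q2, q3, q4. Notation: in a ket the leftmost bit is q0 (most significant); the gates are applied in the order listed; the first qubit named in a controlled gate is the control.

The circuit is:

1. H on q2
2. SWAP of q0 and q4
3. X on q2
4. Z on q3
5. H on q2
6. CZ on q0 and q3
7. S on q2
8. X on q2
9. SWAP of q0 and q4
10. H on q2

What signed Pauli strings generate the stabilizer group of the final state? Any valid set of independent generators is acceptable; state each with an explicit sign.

One valid set of independent stabilizer generators is -IIXII, +ZIIII, +IZIII, +IIIZI, +IIIIZ (any independent generating set of the same group is equally correct).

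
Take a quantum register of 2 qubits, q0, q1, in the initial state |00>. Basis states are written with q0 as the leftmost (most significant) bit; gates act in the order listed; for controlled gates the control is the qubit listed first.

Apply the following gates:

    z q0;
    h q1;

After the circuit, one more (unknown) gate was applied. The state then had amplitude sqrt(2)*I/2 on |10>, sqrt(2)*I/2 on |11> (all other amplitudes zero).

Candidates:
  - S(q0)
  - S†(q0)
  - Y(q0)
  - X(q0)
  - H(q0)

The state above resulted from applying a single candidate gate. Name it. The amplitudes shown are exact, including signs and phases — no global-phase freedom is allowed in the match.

The unique candidate consistent with the amplitudes is Y(q0).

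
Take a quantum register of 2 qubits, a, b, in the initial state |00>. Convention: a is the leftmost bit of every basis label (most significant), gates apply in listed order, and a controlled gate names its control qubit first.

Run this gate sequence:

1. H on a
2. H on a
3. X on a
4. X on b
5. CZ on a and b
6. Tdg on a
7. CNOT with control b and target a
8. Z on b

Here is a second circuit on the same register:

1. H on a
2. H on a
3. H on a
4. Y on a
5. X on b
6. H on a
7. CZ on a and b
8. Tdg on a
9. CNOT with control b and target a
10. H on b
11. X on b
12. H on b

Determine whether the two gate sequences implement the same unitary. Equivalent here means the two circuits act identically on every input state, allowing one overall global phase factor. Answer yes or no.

No, they are not equivalent — no single phase factor reconciles the two unitaries.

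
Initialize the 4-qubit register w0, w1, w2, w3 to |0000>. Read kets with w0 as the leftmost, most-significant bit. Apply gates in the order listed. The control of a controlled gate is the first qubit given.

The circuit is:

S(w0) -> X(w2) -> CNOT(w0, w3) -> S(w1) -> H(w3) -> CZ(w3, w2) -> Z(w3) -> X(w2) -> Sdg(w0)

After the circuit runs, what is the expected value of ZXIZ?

The expectation value of ZXIZ is 0.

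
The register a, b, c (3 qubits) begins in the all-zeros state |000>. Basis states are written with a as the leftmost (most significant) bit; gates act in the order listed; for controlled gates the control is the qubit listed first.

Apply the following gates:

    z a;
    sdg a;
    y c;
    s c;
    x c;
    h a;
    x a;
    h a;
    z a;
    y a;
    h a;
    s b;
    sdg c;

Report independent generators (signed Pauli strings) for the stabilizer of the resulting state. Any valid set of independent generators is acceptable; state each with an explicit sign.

One valid set of independent stabilizer generators is -XII, +IZI, +IIZ (any independent generating set of the same group is equally correct). Key observation: gates 6-9 undo each other exactly, leaving only the rest of the circuit to track.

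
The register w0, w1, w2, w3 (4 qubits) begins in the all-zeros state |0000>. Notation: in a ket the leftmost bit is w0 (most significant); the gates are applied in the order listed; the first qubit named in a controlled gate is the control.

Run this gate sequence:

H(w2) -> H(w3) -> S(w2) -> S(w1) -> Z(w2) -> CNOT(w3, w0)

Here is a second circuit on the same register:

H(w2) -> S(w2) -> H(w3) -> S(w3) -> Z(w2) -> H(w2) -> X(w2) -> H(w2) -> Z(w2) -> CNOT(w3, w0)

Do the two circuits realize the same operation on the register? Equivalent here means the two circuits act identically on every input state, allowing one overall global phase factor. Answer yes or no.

No, they are not equivalent — no single phase factor reconciles the two unitaries.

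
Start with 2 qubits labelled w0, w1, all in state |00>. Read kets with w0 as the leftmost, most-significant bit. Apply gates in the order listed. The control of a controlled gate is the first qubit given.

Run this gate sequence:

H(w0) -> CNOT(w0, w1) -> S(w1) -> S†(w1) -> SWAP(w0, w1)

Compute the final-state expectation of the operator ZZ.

The expectation value of ZZ is 1. Key observation: the block from step 3 through step 4 cancels to the identity and can be dropped.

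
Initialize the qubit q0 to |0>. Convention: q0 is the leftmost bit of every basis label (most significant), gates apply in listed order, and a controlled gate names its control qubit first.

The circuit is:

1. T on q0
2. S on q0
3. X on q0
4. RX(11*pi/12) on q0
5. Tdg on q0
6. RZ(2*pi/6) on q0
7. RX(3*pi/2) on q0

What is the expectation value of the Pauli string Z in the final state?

The observable Z averages to -1/4.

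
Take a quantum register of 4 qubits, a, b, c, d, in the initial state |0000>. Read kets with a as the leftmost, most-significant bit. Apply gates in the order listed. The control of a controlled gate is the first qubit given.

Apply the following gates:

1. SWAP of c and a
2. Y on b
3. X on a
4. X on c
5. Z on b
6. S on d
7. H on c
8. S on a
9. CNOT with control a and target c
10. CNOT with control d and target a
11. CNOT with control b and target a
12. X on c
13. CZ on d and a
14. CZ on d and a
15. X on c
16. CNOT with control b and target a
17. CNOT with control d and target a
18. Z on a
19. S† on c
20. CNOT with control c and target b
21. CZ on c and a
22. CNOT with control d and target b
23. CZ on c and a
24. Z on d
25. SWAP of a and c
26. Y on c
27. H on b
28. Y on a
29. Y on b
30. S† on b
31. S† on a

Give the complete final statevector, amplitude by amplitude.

After the circuit, the state carries amplitude -1/2 on |0000>, -I/2 on |0100>, 1/2 on |1000>, -I/2 on |1100>, and 0 on every other basis state. Key observation: steps 10-17 multiply out to the identity, so the circuit reduces to the remaining gates.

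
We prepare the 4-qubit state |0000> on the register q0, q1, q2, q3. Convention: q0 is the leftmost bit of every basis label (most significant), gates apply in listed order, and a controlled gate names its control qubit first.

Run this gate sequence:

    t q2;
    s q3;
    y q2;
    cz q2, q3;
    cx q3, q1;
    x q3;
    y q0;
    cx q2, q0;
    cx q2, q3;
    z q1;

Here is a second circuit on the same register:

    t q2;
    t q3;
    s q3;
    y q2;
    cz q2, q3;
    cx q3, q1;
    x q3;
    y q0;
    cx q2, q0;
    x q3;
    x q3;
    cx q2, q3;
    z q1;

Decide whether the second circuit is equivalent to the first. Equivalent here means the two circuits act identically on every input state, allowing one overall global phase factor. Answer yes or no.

No, they are not equivalent — no single phase factor reconciles the two unitaries.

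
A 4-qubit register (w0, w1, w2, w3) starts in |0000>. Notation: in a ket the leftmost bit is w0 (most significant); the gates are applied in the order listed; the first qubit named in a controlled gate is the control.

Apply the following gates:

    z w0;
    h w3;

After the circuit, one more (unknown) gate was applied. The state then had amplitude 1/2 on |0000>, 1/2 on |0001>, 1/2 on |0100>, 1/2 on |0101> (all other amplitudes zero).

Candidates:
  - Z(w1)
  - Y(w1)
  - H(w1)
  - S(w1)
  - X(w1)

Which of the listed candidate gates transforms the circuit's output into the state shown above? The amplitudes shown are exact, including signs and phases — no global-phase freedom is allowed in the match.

The applied gate was H(w1).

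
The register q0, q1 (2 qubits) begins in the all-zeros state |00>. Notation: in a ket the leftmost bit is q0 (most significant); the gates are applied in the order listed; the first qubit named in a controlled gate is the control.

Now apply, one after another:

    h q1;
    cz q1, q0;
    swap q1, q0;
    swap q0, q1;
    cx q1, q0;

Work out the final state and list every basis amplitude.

After the circuit, the state carries amplitude sqrt(2)/2 on |00>, 0 on |01>, 0 on |10>, sqrt(2)/2 on |11>.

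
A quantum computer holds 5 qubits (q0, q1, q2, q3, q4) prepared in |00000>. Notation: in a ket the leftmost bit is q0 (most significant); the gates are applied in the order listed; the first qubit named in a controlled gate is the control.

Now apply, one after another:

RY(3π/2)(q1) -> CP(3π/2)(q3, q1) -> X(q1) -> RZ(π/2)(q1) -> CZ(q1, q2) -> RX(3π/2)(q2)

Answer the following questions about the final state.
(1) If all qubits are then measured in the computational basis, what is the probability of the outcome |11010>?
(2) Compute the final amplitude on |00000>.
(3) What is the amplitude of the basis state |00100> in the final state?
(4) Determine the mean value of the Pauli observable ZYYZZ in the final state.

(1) Outcome |11010> occurs with probability 0.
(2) The final state's coefficient on |00000> equals exp(3*I*pi/4)/2.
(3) |00100> carries amplitude -exp(I*pi/4)/2 in the final state.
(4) The observable ZYYZZ averages to -1.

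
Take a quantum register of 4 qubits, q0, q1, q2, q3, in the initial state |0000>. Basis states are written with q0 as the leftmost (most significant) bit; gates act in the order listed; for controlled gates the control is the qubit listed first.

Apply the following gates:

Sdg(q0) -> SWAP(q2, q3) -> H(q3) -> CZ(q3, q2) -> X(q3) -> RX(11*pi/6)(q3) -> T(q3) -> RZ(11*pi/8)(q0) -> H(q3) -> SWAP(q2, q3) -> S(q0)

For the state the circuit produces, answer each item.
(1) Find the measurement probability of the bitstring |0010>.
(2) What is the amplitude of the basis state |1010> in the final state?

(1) The probability of measuring |0010> is 1/2 - sqrt(2)/4.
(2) The final state's coefficient on |1010> equals 0.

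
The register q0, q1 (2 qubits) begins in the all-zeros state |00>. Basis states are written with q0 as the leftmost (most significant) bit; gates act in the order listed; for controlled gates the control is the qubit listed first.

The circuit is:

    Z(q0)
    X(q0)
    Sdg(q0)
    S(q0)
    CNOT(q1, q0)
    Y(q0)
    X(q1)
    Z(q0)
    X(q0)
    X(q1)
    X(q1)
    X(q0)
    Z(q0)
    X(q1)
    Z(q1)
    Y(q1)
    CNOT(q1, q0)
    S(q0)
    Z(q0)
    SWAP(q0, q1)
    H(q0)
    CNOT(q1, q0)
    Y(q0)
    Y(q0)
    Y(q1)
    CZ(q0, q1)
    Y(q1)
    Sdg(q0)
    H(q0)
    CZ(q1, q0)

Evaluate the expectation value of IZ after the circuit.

In the final state, IZ has expectation -1.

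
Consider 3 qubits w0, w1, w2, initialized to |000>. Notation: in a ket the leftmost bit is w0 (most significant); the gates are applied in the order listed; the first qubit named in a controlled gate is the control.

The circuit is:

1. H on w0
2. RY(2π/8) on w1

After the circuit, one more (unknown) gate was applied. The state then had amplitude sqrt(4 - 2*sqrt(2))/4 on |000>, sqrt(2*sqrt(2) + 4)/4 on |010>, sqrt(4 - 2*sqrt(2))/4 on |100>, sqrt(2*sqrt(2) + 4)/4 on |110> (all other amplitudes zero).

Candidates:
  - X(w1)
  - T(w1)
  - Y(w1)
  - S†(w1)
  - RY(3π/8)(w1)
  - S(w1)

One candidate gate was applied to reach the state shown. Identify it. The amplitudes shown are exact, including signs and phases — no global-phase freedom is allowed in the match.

It was X(w1) that produced the state shown.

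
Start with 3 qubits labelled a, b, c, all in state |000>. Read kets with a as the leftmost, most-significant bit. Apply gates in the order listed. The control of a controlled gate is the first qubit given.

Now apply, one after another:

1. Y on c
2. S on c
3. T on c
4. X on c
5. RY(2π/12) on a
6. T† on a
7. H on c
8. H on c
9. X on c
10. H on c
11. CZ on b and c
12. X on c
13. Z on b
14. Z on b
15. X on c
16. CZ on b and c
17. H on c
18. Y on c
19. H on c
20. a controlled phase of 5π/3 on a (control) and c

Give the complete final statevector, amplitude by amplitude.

The resulting statevector has amplitude (1 + sqrt(3))*exp(3*I*pi/4)/4 on |000>, (1 + sqrt(3))*exp(3*I*pi/4)/4 on |001>, 0 on |010>, 0 on |011>, I*(-1 + sqrt(3))/4 on |100>, (-1 + sqrt(3))*exp(I*pi/6)/4 on |101>, 0 on |110>, 0 on |111>. Key observation: steps 10-17 multiply out to the identity, so the circuit reduces to the remaining gates.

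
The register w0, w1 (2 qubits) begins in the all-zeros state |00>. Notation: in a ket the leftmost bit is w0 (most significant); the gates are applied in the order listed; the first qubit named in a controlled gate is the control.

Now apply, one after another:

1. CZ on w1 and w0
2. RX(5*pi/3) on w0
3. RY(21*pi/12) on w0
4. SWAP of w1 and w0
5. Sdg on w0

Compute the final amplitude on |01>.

|01> carries amplitude -sqrt(6 - 3*sqrt(2))/4 + I*sqrt(sqrt(2) + 2)/4 in the final state.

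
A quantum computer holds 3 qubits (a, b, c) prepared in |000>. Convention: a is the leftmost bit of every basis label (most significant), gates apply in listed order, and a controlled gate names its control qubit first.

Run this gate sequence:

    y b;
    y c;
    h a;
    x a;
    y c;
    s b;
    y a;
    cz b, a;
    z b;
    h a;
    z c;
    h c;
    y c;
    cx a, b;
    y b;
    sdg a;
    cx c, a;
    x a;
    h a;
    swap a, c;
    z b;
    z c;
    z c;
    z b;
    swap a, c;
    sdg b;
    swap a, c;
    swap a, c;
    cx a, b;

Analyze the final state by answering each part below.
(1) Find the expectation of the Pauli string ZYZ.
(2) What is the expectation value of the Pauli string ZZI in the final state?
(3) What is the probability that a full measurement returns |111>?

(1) In the final state, ZYZ has expectation 0. Key observation: gates 20-25 undo each other exactly, leaving only the rest of the circuit to track.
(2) The observable ZZI averages to 1.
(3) The probability of measuring |111> is 1/4.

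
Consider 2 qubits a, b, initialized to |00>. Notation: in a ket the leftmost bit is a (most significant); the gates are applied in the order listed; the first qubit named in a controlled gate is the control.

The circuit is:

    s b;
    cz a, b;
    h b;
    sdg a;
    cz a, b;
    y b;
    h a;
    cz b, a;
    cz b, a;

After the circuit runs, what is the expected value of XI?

The expectation value of XI is 1. Key observation: the block from step 8 through step 9 cancels to the identity and can be dropped.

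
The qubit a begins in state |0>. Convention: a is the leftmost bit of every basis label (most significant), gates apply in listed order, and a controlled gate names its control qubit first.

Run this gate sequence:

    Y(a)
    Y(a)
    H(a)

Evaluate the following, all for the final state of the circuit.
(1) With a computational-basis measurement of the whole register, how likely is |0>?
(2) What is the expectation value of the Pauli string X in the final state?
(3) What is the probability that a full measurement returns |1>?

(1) Outcome |0> occurs with probability 1/2.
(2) The observable X averages to 1.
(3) Outcome |1> occurs with probability 1/2.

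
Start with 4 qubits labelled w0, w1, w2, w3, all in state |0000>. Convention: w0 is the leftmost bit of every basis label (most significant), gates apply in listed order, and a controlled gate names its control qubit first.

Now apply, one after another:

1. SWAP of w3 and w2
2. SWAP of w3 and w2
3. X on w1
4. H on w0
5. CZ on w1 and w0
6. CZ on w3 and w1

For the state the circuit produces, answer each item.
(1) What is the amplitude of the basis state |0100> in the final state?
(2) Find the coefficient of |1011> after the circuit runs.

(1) |0100> carries amplitude sqrt(2)/2 in the final state. Key observation: steps 1-2 multiply out to the identity, so the circuit reduces to the remaining gates.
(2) |1011> carries amplitude 0 in the final state.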